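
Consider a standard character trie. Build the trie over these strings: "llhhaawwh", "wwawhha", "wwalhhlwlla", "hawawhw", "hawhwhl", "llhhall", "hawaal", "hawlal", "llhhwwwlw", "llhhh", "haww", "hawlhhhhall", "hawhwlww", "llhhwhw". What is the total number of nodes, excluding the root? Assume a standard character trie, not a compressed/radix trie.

61

Trace insertions, counting only characters that open a new branch:
  "llhhaawwh" → 9 new (l, l, h, h, a, a, w, w, h)
  "wwawhha" → 7 new (w, w, a, w, h, h, a)
  "wwalhhlwlla" → prefix "wwa" already present; 8 new (l, h, h, l, w, l, l, a)
  "hawawhw" → 7 new (h, a, w, a, w, h, w)
  "hawhwhl" → prefix "haw" already present; 4 new (h, w, h, l)
  "llhhall" → prefix "llhha" already present; 2 new (l, l)
  "hawaal" → prefix "hawa" already present; 2 new (a, l)
  "hawlal" → prefix "haw" already present; 3 new (l, a, l)
  "llhhwwwlw" → prefix "llhh" already present; 5 new (w, w, w, l, w)
  "llhhh" → prefix "llhh" already present; 1 new (h)
  "haww" → prefix "haw" already present; 1 new (w)
  "hawlhhhhall" → prefix "hawl" already present; 7 new (h, h, h, h, a, l, l)
  "hawhwlww" → prefix "hawhw" already present; 3 new (l, w, w)
  "llhhwhw" → prefix "llhhw" already present; 2 new (h, w)
Total nodes = 9 + 7 + 8 + 7 + 4 + 2 + 2 + 3 + 5 + 1 + 1 + 7 + 3 + 2 = 61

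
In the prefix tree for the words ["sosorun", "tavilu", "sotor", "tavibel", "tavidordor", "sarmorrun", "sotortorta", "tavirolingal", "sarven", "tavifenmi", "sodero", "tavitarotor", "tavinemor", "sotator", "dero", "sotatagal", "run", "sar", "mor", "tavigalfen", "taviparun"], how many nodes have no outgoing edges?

19

Leaves are exactly the stored words that no other stored word extends.
Those words: "dero", "mor", "run", "sarmorrun", "sarven", "sodero", "sosorun", "sotatagal", "sotator", "sotortorta", "tavibel", "tavidordor", "tavifenmi", "tavigalfen", "tavilu", "tavinemor", "taviparun", "tavirolingal", "tavitarotor"
Leaf count: 19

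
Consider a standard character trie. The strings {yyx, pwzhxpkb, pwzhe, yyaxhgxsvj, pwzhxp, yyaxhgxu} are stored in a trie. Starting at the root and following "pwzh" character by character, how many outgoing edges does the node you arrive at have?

2

The children of the "pwzh" node are the distinct next characters among strings starting with "pwzh".
Characters that immediately follow "pwzh" among the stored strings: {e, x}.
That node has 2 child edges.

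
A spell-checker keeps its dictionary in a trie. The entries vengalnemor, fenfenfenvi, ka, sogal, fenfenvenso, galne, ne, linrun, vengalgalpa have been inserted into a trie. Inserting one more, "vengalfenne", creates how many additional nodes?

5

The longest prefix of "vengalfenne" already in the trie is "vengal" (length 6).
So 11 − 6 = 5 new nodes.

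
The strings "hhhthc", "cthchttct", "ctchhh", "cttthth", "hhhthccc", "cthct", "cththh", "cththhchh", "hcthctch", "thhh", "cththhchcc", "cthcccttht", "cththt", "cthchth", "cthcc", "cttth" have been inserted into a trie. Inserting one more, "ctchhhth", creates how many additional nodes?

"ctchhh" is already a path in the trie; the remaining "th" must be added.
So 8 − 6 = 2 new nodes.

2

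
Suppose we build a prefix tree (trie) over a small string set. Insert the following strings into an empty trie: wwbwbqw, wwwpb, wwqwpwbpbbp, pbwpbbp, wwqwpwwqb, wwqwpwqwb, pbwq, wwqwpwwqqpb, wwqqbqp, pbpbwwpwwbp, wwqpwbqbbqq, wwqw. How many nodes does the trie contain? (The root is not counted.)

57

Trace insertions, counting only characters that open a new branch:
  "wwbwbqw" → 7 new (w, w, b, w, b, q, w)
  "wwwpb" → prefix "ww" already present; 3 new (w, p, b)
  "wwqwpwbpbbp" → prefix "ww" already present; 9 new (q, w, p, w, b, p, b, b, p)
  "pbwpbbp" → 7 new (p, b, w, p, b, b, p)
  "wwqwpwwqb" → prefix "wwqwpw" already present; 3 new (w, q, b)
  "wwqwpwqwb" → prefix "wwqwpw" already present; 3 new (q, w, b)
  "pbwq" → prefix "pbw" already present; 1 new (q)
  "wwqwpwwqqpb" → prefix "wwqwpwwq" already present; 3 new (q, p, b)
  "wwqqbqp" → prefix "wwq" already present; 4 new (q, b, q, p)
  "pbpbwwpwwbp" → prefix "pb" already present; 9 new (p, b, w, w, p, w, w, b, p)
  "wwqpwbqbbqq" → prefix "wwq" already present; 8 new (p, w, b, q, b, b, q, q)
  "wwqw" → prefix "wwqw" already present; 0 new (none)
Total nodes = 7 + 3 + 9 + 7 + 3 + 3 + 1 + 3 + 4 + 9 + 8 + 0 = 57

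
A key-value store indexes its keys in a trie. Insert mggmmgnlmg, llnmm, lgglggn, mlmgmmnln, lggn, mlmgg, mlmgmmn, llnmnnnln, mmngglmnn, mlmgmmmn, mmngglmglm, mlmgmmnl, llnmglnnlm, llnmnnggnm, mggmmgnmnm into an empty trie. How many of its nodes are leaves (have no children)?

A leaf is a node with no children — equivalently, the end of a word that is not a proper prefix of any other stored word.
Those words: "lgglggn", "lggn", "llnmglnnlm", "llnmm", "llnmnnggnm", "llnmnnnln", "mggmmgnlmg", "mggmmgnmnm", "mlmgg", "mlmgmmmn", "mlmgmmnln", "mmngglmglm", "mmngglmnn"
Leaf count: 13

13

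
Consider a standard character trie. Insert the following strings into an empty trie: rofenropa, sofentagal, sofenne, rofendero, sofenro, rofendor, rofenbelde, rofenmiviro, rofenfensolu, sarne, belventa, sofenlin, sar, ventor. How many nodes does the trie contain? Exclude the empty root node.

Trace insertions, counting only characters that open a new branch:
  "rofenropa" → 9 new (r, o, f, e, n, r, o, p, a)
  "sofentagal" → 10 new (s, o, f, e, n, t, a, g, a, l)
  "sofenne" → prefix "sofen" already present; 2 new (n, e)
  "rofendero" → prefix "rofen" already present; 4 new (d, e, r, o)
  "sofenro" → prefix "sofen" already present; 2 new (r, o)
  "rofendor" → prefix "rofend" already present; 2 new (o, r)
  "rofenbelde" → prefix "rofen" already present; 5 new (b, e, l, d, e)
  "rofenmiviro" → prefix "rofen" already present; 6 new (m, i, v, i, r, o)
  "rofenfensolu" → prefix "rofen" already present; 7 new (f, e, n, s, o, l, u)
  "sarne" → prefix "s" already present; 4 new (a, r, n, e)
  "belventa" → 8 new (b, e, l, v, e, n, t, a)
  "sofenlin" → prefix "sofen" already present; 3 new (l, i, n)
  "sar" → prefix "sar" already present; 0 new (none)
  "ventor" → 6 new (v, e, n, t, o, r)
Total nodes = 9 + 10 + 2 + 4 + 2 + 2 + 5 + 6 + 7 + 4 + 8 + 3 + 0 + 6 = 68

68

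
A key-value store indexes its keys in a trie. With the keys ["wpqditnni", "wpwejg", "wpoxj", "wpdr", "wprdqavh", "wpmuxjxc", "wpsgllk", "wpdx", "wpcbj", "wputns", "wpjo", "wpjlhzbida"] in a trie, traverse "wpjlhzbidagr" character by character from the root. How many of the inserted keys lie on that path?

1

Traverse "wpjlhzbidagr" character by character; count nodes along the way that are marked as word ends.
Prefixes of the query that are stored words: "wpjlhzbida"
Count: 1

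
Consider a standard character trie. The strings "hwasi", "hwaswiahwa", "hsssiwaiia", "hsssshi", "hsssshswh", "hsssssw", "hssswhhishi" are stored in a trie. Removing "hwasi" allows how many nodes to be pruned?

Walk "hwasi" from the leaf back toward the root, removing each node that no remaining word uses.
The suffix "i" (1 node) is used only by "hwasi"; the node for "hwas" still has the child "w", so pruning stops there.
Nodes removed: 1

1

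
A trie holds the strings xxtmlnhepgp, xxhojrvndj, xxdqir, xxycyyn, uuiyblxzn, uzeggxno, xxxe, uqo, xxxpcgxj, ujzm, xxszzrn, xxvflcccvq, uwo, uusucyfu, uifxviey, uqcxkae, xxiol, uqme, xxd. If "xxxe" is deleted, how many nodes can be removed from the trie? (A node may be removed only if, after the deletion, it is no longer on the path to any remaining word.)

Walk "xxxe" from the leaf back toward the root, removing each node that no remaining word uses.
The suffix "e" (1 node) is used only by "xxxe"; the node for "xxx" still has the child "p", so pruning stops there.
Nodes removed: 1

1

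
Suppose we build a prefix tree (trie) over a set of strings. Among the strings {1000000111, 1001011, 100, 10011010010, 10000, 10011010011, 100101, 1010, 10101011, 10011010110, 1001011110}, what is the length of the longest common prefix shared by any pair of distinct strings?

The deepest shared node is where two words last agree before diverging.
"10011010010" and "10011010011" agree on "1001101001" (10 characters) before diverging; nothing deeper is shared.
Longest shared-prefix length: 10

10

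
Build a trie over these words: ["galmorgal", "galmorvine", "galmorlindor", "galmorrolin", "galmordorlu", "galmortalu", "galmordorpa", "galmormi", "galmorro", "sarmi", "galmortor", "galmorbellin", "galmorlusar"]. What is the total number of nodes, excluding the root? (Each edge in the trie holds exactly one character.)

54

For each word, the new-node count is its length minus the longest prefix already in the trie:
  "galmorgal" → 9 new (g, a, l, m, o, r, g, a, l)
  "galmorvine" → prefix "galmor" already present; 4 new (v, i, n, e)
  "galmorlindor" → prefix "galmor" already present; 6 new (l, i, n, d, o, r)
  "galmorrolin" → prefix "galmor" already present; 5 new (r, o, l, i, n)
  "galmordorlu" → prefix "galmor" already present; 5 new (d, o, r, l, u)
  "galmortalu" → prefix "galmor" already present; 4 new (t, a, l, u)
  "galmordorpa" → prefix "galmordor" already present; 2 new (p, a)
  "galmormi" → prefix "galmor" already present; 2 new (m, i)
  "galmorro" → prefix "galmorro" already present; 0 new (none)
  "sarmi" → 5 new (s, a, r, m, i)
  "galmortor" → prefix "galmort" already present; 2 new (o, r)
  "galmorbellin" → prefix "galmor" already present; 6 new (b, e, l, l, i, n)
  "galmorlusar" → prefix "galmorl" already present; 4 new (u, s, a, r)
Total nodes = 9 + 4 + 6 + 5 + 5 + 4 + 2 + 2 + 0 + 5 + 2 + 6 + 4 = 54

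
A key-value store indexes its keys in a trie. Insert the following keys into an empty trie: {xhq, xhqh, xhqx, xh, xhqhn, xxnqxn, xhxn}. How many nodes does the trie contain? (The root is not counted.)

Trie structure (* marks end of a word):
(root)
└─ x
   ├─ h *
   │  ├─ q *
   │  │  ├─ h *
   │  │  │  └─ n *
   │  │  └─ x *
   │  └─ x
   │     └─ n *
   └─ x
      └─ n
         └─ q
            └─ x
               └─ n *
Counting every labelled node above: 13.

13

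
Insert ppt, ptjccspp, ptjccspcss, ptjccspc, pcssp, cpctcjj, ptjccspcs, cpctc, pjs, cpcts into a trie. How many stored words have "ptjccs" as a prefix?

4

Traverse to the node for "ptjccs", then collect every word in that subtree.
Matches: "ptjccspc", "ptjccspcs", "ptjccspcss", "ptjccspp"
Count: 4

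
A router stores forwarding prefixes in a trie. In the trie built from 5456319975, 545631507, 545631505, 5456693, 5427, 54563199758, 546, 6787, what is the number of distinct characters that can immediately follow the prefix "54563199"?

1

Walk "54563199" from the root, arriving at one node.
Distinct next characters after "54563199": 7.
That node has 1 child edge.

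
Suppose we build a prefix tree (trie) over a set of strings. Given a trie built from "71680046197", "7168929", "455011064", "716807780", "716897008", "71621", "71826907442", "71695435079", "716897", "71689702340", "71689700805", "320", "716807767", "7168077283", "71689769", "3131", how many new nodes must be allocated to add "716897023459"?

2

Walking "716897023459" from the root, the first 10 characters ("7168970234") follow existing edges; "5" is the first miss.
Each of the 2 remaining characters creates one node.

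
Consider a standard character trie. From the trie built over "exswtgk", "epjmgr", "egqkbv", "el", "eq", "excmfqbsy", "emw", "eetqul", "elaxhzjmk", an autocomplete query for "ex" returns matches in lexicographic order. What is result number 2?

exswtgk

Words with prefix "ex", in lexicographic order: "excmfqbsy", "exswtgk"
Position 2: exswtgk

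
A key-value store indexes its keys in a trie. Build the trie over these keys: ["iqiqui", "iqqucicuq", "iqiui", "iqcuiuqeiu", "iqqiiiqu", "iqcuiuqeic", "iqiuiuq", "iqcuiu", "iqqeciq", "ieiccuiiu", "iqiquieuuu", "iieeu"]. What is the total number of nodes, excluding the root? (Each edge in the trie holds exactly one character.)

Count nodes per top-level branch (shared prefixes stored once):
  'i'-branch (ieiccuiiu, iieeu, iqcuiu, iqcuiuqeic, iqcuiuqeiu, iqiqui, iqiquieuuu, iqiui, iqiuiuq, iqqeciq, iqqiiiqu, iqqucicuq): 51 nodes
Sum: 51

51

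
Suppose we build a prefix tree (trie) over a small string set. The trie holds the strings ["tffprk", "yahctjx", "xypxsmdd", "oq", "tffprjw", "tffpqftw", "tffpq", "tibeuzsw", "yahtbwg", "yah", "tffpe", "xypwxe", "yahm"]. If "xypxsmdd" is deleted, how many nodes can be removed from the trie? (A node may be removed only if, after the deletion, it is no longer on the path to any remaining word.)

5

A node on "xypxsmdd"'s path can go only if nothing else ends at it or branches off below it.
The suffix "xsmdd" (5 nodes) is used only by "xypxsmdd"; the node for "xyp" still has the child "w", so pruning stops there.
Nodes removed: 5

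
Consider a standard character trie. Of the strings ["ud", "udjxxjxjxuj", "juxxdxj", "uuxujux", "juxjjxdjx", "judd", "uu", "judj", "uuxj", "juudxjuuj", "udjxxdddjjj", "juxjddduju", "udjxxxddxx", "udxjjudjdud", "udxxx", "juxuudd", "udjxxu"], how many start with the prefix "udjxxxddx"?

Filter for entries beginning with "udjxxxddx":
Words under "udjxxxddx": udjxxxddxx
Count: 1

1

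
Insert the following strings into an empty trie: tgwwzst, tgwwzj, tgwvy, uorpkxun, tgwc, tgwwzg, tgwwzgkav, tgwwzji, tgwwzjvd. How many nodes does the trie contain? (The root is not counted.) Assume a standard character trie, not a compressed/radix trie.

26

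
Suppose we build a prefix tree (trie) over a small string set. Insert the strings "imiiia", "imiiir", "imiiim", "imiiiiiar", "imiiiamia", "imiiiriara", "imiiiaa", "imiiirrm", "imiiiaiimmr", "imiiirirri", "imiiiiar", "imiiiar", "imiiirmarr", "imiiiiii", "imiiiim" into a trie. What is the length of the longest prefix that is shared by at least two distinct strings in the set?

Equivalently: take the maximum, over all pairs, of their longest common prefix length.
"imiiiiiar" and "imiiiiii" agree on "imiiiii" (7 characters) before diverging; nothing deeper is shared.
Longest shared-prefix length: 7

7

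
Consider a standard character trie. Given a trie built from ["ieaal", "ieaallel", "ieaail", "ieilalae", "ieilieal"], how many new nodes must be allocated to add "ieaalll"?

1

The longest prefix of "ieaalll" already in the trie is "ieaall" (length 6).
Each of the 1 remaining characters creates one node.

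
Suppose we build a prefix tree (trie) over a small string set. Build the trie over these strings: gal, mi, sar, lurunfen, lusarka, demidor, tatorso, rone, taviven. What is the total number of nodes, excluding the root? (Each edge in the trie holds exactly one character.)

44

Count nodes per top-level branch (shared prefixes stored once):
  'd'-branch (demidor): 7 nodes
  'g'-branch (gal): 3 nodes
  'l'-branch (lurunfen, lusarka): 13 nodes
  'm'-branch (mi): 2 nodes
  'r'-branch (rone): 4 nodes
  's'-branch (sar): 3 nodes
  't'-branch (tatorso, taviven): 12 nodes
Sum: 44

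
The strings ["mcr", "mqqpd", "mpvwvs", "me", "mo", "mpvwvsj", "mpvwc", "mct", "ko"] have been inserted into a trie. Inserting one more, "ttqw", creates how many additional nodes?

"ttqw" shares no prefix with any stored word, so all 4 characters open new nodes.
4 − 0 = 4 new nodes.

4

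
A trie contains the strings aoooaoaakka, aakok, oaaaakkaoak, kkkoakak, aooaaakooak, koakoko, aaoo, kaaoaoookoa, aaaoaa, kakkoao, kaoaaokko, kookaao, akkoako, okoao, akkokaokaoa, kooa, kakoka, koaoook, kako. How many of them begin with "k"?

10

Walk to "k"; the words in its subtree are exactly those with that prefix.
Words under "k": kaaoaoookoa, kakkoao, kako, kakoka, kaoaaokko, kkkoakak, koakoko, koaoook, kooa, kookaao
Count: 10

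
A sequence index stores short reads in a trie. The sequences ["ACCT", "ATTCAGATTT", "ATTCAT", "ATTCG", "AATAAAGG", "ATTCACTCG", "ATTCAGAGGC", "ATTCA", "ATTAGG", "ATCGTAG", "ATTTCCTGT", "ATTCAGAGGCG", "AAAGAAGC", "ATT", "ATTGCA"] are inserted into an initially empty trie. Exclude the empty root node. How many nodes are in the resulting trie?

53

Count nodes per top-level branch (shared prefixes stored once):
  'A'-branch (AAAGAAGC, AATAAAGG, ACCT, ATCGTAG, ATT, ATTAGG, ATTCA, ATTCACTCG, ATTCAGAGGC, ATTCAGAGGCG, ATTCAGATTT, ATTCAT, ATTCG, ATTGCA, ATTTCCTGT): 53 nodes
Sum: 53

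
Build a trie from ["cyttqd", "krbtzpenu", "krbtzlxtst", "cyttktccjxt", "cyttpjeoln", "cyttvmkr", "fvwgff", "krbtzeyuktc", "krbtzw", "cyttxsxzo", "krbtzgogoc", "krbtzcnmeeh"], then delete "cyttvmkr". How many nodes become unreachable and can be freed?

A node on "cyttvmkr"'s path can go only if nothing else ends at it or branches off below it.
The suffix "vmkr" (4 nodes) is used only by "cyttvmkr"; the node for "cytt" still has the child "q", so pruning stops there.
Nodes removed: 4

4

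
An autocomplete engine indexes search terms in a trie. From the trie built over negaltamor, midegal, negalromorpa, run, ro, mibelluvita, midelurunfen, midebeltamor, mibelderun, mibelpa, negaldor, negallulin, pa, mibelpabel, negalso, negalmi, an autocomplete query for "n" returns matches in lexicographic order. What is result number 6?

negaltamor

Filter for "n…" and sort: "negaldor", "negallulin", "negalmi", "negalromorpa", "negalso", "negaltamor"
The 6th is negaltamor.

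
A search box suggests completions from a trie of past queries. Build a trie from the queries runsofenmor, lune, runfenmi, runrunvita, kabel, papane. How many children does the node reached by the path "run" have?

3

Follow the path "run" to its node, then look at its outgoing edges.
Characters that immediately follow "run" among the stored strings: {f, r, s}.
That node has 3 child edges.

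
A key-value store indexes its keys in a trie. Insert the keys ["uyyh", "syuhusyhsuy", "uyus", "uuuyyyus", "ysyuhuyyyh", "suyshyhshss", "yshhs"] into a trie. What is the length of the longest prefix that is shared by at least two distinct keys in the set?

2

Equivalently: take the maximum, over all pairs, of their longest common prefix length.
"uyus" and "uyyh" agree on "uy" (2 characters) before diverging; nothing deeper is shared.
Longest shared-prefix length: 2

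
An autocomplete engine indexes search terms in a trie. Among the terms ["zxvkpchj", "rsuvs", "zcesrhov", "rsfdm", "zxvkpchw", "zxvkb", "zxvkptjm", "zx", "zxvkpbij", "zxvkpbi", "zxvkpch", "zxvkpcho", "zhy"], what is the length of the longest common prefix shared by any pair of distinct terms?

7

The deepest shared node is where two words last agree before diverging.
"zxvkpbi" and "zxvkpbij" agree on "zxvkpbi" (7 characters) before diverging; nothing deeper is shared.
Longest shared-prefix length: 7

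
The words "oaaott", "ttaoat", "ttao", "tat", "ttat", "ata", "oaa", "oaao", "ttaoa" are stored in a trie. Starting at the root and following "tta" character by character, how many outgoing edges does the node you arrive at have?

The children of the "tta" node are the distinct next characters among strings starting with "tta".
Distinct next characters after "tta": o, t.
That node has 2 child edges.

2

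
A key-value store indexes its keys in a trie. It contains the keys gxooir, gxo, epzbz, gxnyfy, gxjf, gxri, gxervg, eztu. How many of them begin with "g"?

Traverse to the node for "g", then collect every word in that subtree.
Words under "g": gxervg, gxjf, gxnyfy, gxo, gxooir, gxri
Count: 6

6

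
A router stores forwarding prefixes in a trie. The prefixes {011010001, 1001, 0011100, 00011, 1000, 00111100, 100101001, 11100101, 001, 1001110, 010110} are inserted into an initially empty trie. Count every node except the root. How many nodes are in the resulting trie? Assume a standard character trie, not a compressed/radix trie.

For each word, the new-node count is its length minus the longest prefix already in the trie:
  "011010001" → 9 new (0, 1, 1, 0, 1, 0, 0, 0, 1)
  "1001" → 4 new (1, 0, 0, 1)
  "0011100" → prefix "0" already present; 6 new (0, 1, 1, 1, 0, 0)
  "00011" → prefix "00" already present; 3 new (0, 1, 1)
  "1000" → prefix "100" already present; 1 new (0)
  "00111100" → prefix "00111" already present; 3 new (1, 0, 0)
  "100101001" → prefix "1001" already present; 5 new (0, 1, 0, 0, 1)
  "11100101" → prefix "1" already present; 7 new (1, 1, 0, 0, 1, 0, 1)
  "001" → prefix "001" already present; 0 new (none)
  "1001110" → prefix "1001" already present; 3 new (1, 1, 0)
  "010110" → prefix "01" already present; 4 new (0, 1, 1, 0)
Total nodes = 9 + 4 + 6 + 3 + 1 + 3 + 5 + 7 + 0 + 3 + 4 = 45

45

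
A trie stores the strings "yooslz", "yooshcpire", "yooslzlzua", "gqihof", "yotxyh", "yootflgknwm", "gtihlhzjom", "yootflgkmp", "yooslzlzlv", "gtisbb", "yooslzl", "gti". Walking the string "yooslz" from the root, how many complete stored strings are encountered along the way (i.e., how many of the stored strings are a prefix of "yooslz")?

Traverse "yooslz" character by character; count nodes along the way that are marked as word ends.
Prefixes of the query that are stored words: "yooslz"
Count: 1

1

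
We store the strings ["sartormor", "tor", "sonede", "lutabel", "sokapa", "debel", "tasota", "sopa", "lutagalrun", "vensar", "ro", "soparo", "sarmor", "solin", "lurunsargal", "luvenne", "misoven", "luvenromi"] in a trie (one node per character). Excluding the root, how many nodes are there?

For each word, the new-node count is its length minus the longest prefix already in the trie:
  "sartormor" → 9 new (s, a, r, t, o, r, m, o, r)
  "tor" → 3 new (t, o, r)
  "sonede" → prefix "s" already present; 5 new (o, n, e, d, e)
  "lutabel" → 7 new (l, u, t, a, b, e, l)
  "sokapa" → prefix "so" already present; 4 new (k, a, p, a)
  "debel" → 5 new (d, e, b, e, l)
  "tasota" → prefix "t" already present; 5 new (a, s, o, t, a)
  "sopa" → prefix "so" already present; 2 new (p, a)
  "lutagalrun" → prefix "luta" already present; 6 new (g, a, l, r, u, n)
  "vensar" → 6 new (v, e, n, s, a, r)
  "ro" → 2 new (r, o)
  "soparo" → prefix "sopa" already present; 2 new (r, o)
  "sarmor" → prefix "sar" already present; 3 new (m, o, r)
  "solin" → prefix "so" already present; 3 new (l, i, n)
  "lurunsargal" → prefix "lu" already present; 9 new (r, u, n, s, a, r, g, a, l)
  "luvenne" → prefix "lu" already present; 5 new (v, e, n, n, e)
  "misoven" → 7 new (m, i, s, o, v, e, n)
  "luvenromi" → prefix "luven" already present; 4 new (r, o, m, i)
Total nodes = 9 + 3 + 5 + 7 + 4 + 5 + 5 + 2 + 6 + 6 + 2 + 2 + 3 + 3 + 9 + 5 + 7 + 4 = 87

87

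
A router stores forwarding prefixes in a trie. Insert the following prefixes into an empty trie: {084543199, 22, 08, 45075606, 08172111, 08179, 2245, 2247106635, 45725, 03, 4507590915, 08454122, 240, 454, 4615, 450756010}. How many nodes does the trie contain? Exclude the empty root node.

55

For each word, the new-node count is its length minus the longest prefix already in the trie:
  "084543199" → 9 new (0, 8, 4, 5, 4, 3, 1, 9, 9)
  "22" → 2 new (2, 2)
  "08" → prefix "08" already present; 0 new (none)
  "45075606" → 8 new (4, 5, 0, 7, 5, 6, 0, 6)
  "08172111" → prefix "08" already present; 6 new (1, 7, 2, 1, 1, 1)
  "08179" → prefix "0817" already present; 1 new (9)
  "2245" → prefix "22" already present; 2 new (4, 5)
  "2247106635" → prefix "224" already present; 7 new (7, 1, 0, 6, 6, 3, 5)
  "45725" → prefix "45" already present; 3 new (7, 2, 5)
  "03" → prefix "0" already present; 1 new (3)
  "4507590915" → prefix "45075" already present; 5 new (9, 0, 9, 1, 5)
  "08454122" → prefix "08454" already present; 3 new (1, 2, 2)
  "240" → prefix "2" already present; 2 new (4, 0)
  "454" → prefix "45" already present; 1 new (4)
  "4615" → prefix "4" already present; 3 new (6, 1, 5)
  "450756010" → prefix "4507560" already present; 2 new (1, 0)
Total nodes = 9 + 2 + 0 + 8 + 6 + 1 + 2 + 7 + 3 + 1 + 5 + 3 + 2 + 1 + 3 + 2 = 55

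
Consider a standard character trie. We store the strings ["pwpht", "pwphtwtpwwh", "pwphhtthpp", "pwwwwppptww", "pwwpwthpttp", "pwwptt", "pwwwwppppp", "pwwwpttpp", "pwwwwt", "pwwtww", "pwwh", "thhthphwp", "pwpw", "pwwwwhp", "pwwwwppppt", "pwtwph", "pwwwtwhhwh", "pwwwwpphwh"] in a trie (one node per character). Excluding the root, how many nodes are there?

For each word, the new-node count is its length minus the longest prefix already in the trie:
  "pwpht" → 5 new (p, w, p, h, t)
  "pwphtwtpwwh" → prefix "pwpht" already present; 6 new (w, t, p, w, w, h)
  "pwphhtthpp" → prefix "pwph" already present; 6 new (h, t, t, h, p, p)
  "pwwwwppptww" → prefix "pw" already present; 9 new (w, w, w, p, p, p, t, w, w)
  "pwwpwthpttp" → prefix "pww" already present; 8 new (p, w, t, h, p, t, t, p)
  "pwwptt" → prefix "pwwp" already present; 2 new (t, t)
  "pwwwwppppp" → prefix "pwwwwppp" already present; 2 new (p, p)
  "pwwwpttpp" → prefix "pwww" already present; 5 new (p, t, t, p, p)
  "pwwwwt" → prefix "pwwww" already present; 1 new (t)
  "pwwtww" → prefix "pww" already present; 3 new (t, w, w)
  "pwwh" → prefix "pww" already present; 1 new (h)
  "thhthphwp" → 9 new (t, h, h, t, h, p, h, w, p)
  "pwpw" → prefix "pwp" already present; 1 new (w)
  "pwwwwhp" → prefix "pwwww" already present; 2 new (h, p)
  "pwwwwppppt" → prefix "pwwwwpppp" already present; 1 new (t)
  "pwtwph" → prefix "pw" already present; 4 new (t, w, p, h)
  "pwwwtwhhwh" → prefix "pwww" already present; 6 new (t, w, h, h, w, h)
  "pwwwwpphwh" → prefix "pwwwwpp" already present; 3 new (h, w, h)
Total nodes = 5 + 6 + 6 + 9 + 8 + 2 + 2 + 5 + 1 + 3 + 1 + 9 + 1 + 2 + 1 + 4 + 6 + 3 = 74

74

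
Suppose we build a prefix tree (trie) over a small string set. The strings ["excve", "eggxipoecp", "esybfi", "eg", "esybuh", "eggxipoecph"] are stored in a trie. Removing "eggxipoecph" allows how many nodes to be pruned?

Walk "eggxipoecph" from the leaf back toward the root, removing each node that no remaining word uses.
The suffix "h" (1 node) is used only by "eggxipoecph"; "eggxipoecp" is itself a stored word, so pruning stops there.
Nodes removed: 1

1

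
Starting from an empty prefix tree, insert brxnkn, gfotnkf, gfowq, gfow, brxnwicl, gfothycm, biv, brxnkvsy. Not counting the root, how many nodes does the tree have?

28

Trace insertions, counting only characters that open a new branch:
  "brxnkn" → 6 new (b, r, x, n, k, n)
  "gfotnkf" → 7 new (g, f, o, t, n, k, f)
  "gfowq" → prefix "gfo" already present; 2 new (w, q)
  "gfow" → prefix "gfow" already present; 0 new (none)
  "brxnwicl" → prefix "brxn" already present; 4 new (w, i, c, l)
  "gfothycm" → prefix "gfot" already present; 4 new (h, y, c, m)
  "biv" → prefix "b" already present; 2 new (i, v)
  "brxnkvsy" → prefix "brxnk" already present; 3 new (v, s, y)
Total nodes = 6 + 7 + 2 + 0 + 4 + 4 + 2 + 3 = 28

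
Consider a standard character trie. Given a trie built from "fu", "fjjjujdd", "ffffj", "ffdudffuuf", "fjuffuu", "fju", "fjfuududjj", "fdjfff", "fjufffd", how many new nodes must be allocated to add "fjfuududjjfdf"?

3

The longest prefix of "fjfuududjjfdf" already in the trie is "fjfuududjj" (length 10).
Each of the 3 remaining characters creates one node.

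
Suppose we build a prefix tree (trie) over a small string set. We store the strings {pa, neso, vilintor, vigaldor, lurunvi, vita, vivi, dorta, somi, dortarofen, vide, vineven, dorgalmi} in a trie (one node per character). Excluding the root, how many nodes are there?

57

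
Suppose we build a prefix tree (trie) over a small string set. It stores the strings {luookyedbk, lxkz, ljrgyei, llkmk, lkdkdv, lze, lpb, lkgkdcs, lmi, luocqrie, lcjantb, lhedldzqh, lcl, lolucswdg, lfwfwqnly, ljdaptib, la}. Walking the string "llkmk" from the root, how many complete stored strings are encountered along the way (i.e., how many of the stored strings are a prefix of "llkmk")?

Check each prefix of "llkmk" against the stored set — each match is an end-marker on the path.
Prefixes of the query that are stored words: "llkmk"
Count: 1

1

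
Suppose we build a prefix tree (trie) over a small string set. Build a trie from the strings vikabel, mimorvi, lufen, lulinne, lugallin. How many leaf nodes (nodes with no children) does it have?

5

Leaves are exactly the stored words that no other stored word extends.
Those words: "lufen", "lugallin", "lulinne", "mimorvi", "vikabel"
Leaf count: 5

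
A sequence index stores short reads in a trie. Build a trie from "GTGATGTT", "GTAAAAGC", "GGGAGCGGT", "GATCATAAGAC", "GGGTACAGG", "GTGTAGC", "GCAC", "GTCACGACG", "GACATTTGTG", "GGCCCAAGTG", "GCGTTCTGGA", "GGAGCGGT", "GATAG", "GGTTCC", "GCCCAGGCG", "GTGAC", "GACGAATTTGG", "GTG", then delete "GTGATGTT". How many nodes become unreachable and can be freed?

4

After clearing the end-marker at "GTGATGTT", prune upward until reaching a node still needed by another word.
The suffix "TGTT" (4 nodes) is used only by "GTGATGTT"; the node for "GTGA" still has the child "C", so pruning stops there.
Nodes removed: 4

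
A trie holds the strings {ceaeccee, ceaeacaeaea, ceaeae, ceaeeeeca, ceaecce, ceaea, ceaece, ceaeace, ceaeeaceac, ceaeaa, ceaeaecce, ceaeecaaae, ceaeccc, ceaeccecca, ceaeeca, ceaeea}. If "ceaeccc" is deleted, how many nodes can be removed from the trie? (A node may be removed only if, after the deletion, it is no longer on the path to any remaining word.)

1

A node on "ceaeccc"'s path can go only if nothing else ends at it or branches off below it.
The suffix "c" (1 node) is used only by "ceaeccc"; the node for "ceaecc" still has the child "e", so pruning stops there.
Nodes removed: 1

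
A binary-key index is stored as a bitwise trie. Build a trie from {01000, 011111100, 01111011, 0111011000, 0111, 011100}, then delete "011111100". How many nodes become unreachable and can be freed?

4

A node on "011111100"'s path can go only if nothing else ends at it or branches off below it.
The suffix "1100" (4 nodes) is used only by "011111100"; the node for "01111" still has the child "0", so pruning stops there.
Nodes removed: 4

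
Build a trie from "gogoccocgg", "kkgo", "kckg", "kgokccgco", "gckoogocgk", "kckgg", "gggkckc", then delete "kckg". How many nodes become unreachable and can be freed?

0

A node on "kckg"'s path can go only if nothing else ends at it or branches off below it.
Every node on "kckg" is still needed (e.g. by "kckgg"), so nothing is freed.
Nodes removed: 0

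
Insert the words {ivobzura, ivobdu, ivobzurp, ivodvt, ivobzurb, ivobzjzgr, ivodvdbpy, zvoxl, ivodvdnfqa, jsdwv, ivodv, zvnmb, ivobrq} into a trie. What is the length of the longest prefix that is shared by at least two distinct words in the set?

The deepest shared node is where two words last agree before diverging.
"ivobzura" and "ivobzurb" agree on "ivobzur" (7 characters) before diverging; nothing deeper is shared.
Longest shared-prefix length: 7

7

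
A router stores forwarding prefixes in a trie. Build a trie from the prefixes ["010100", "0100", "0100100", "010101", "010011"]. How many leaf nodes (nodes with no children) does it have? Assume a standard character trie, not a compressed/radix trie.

Leaves are exactly the stored words that no other stored word extends.
Those words: "0100100", "010011", "010100", "010101"
Leaf count: 4

4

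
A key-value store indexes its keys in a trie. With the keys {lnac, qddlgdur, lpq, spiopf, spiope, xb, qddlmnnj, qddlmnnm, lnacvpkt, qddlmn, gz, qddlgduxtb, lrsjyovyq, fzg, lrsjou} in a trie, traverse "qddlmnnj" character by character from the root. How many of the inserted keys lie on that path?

2

Check each prefix of "qddlmnnj" against the stored set — each match is an end-marker on the path.
Prefixes of the query that are stored words: "qddlmn", "qddlmnnj"
Count: 2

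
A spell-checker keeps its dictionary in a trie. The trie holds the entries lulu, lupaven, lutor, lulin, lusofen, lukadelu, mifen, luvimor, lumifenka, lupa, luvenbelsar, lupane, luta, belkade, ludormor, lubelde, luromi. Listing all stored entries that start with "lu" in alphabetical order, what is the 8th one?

lupane

Words with prefix "lu", in lexicographic order: "lubelde", "ludormor", "lukadelu", "lulin", "lulu", "lumifenka", "lupa", "lupane", "lupaven", "luromi", "lusofen", "luta", "lutor", "luvenbelsar", "luvimor"
Position 8: lupane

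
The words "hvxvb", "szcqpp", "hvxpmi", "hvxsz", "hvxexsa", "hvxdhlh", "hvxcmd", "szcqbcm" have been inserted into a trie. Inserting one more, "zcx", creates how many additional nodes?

No existing word starts with "z", so every character of "zcx" needs a new node.
3 − 0 = 3 new nodes.

3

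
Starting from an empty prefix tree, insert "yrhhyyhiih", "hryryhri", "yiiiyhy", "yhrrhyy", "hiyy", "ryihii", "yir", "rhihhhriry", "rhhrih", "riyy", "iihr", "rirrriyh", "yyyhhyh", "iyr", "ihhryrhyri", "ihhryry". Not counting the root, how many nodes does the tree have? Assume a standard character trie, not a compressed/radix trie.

Count nodes per top-level branch (shared prefixes stored once):
  'h'-branch (hiyy, hryryhri): 11 nodes
  'i'-branch (ihhryrhyri, ihhryry, iihr, iyr): 16 nodes
  'r'-branch (rhhrih, rhihhhriry, rirrriyh, riyy, ryihii): 28 nodes
  'y'-branch (yhrrhyy, yiiiyhy, yir, yrhhyyhiih, yyyhhyh): 29 nodes
Sum: 84

84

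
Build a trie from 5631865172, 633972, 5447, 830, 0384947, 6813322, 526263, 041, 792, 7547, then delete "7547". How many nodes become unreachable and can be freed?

After clearing the end-marker at "7547", prune upward until reaching a node still needed by another word.
The suffix "547" (3 nodes) is used only by "7547"; the node for "7" still has the child "9", so pruning stops there.
Nodes removed: 3

3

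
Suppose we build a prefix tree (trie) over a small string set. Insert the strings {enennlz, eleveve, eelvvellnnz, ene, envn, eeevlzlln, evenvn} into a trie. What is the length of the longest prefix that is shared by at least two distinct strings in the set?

3

Equivalently: take the maximum, over all pairs, of their longest common prefix length.
e.g. "ene" and "enennlz" share the prefix "ene" of length 3; no pair shares a longer one.
Longest shared-prefix length: 3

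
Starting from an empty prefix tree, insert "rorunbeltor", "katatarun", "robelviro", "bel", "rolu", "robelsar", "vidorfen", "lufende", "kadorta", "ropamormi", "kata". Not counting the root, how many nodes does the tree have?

62

Trace insertions, counting only characters that open a new branch:
  "rorunbeltor" → 11 new (r, o, r, u, n, b, e, l, t, o, r)
  "katatarun" → 9 new (k, a, t, a, t, a, r, u, n)
  "robelviro" → prefix "ro" already present; 7 new (b, e, l, v, i, r, o)
  "bel" → 3 new (b, e, l)
  "rolu" → prefix "ro" already present; 2 new (l, u)
  "robelsar" → prefix "robel" already present; 3 new (s, a, r)
  "vidorfen" → 8 new (v, i, d, o, r, f, e, n)
  "lufende" → 7 new (l, u, f, e, n, d, e)
  "kadorta" → prefix "ka" already present; 5 new (d, o, r, t, a)
  "ropamormi" → prefix "ro" already present; 7 new (p, a, m, o, r, m, i)
  "kata" → prefix "kata" already present; 0 new (none)
Total nodes = 11 + 9 + 7 + 3 + 2 + 3 + 8 + 7 + 5 + 7 + 0 = 62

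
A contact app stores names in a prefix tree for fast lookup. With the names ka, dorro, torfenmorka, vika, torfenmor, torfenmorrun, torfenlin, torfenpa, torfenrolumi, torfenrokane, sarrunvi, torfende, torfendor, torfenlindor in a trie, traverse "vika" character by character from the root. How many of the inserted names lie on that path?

Walk "vika" from the root; an end-of-word marker is hit whenever a stored word is a prefix of "vika".
Prefixes of the query that are stored words: "vika"
Count: 1

1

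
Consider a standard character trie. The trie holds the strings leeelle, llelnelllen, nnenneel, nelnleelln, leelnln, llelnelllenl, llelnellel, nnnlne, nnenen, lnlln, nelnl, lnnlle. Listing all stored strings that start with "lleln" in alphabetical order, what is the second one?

Filter for "lleln…" and sort: "llelnellel", "llelnelllen", "llelnelllenl"
The 2nd is llelnelllen.

llelnelllen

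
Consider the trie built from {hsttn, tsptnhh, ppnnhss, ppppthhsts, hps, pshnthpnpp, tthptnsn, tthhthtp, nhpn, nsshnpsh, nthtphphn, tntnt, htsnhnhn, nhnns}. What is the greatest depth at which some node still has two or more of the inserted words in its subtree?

Equivalently: take the maximum, over all pairs, of their longest common prefix length.
"tthhthtp" and "tthptnsn" agree on "tth" (3 characters) before diverging; nothing deeper is shared.
Longest shared-prefix length: 3

3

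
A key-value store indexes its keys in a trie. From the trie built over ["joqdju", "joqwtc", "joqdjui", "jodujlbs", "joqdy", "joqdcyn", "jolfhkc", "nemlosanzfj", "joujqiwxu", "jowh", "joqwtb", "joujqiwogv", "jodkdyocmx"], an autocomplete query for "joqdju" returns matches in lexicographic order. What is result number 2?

joqdjui

Filter for "joqdju…" and sort: "joqdju", "joqdjui"
Position 2: joqdjui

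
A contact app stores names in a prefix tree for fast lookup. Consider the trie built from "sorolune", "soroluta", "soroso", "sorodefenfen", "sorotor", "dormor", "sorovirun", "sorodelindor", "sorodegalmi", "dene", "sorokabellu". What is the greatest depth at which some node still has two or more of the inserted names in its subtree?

Look for the deepest trie node that still has at least two words in its subtree.
"sorodefenfen" and "sorodegalmi" agree on "sorode" (6 characters) before diverging; nothing deeper is shared.
Longest shared-prefix length: 6

6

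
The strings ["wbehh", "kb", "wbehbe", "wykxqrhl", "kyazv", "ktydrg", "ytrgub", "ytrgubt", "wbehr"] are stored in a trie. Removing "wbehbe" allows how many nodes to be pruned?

Walk "wbehbe" from the leaf back toward the root, removing each node that no remaining word uses.
The suffix "be" (2 nodes) is used only by "wbehbe"; the node for "wbeh" still has the child "h", so pruning stops there.
Nodes removed: 2

2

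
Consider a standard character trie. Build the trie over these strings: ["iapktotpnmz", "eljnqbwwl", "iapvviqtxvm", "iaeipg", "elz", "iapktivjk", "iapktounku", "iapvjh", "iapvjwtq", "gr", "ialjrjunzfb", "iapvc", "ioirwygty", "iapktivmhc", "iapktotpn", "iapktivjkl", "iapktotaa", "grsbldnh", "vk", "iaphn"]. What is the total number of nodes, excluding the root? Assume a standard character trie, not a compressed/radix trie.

82

Insert word by word; a character creates a node only if that edge doesn't already exist:
  "iapktotpnmz" → 11 new (i, a, p, k, t, o, t, p, n, m, z)
  "eljnqbwwl" → 9 new (e, l, j, n, q, b, w, w, l)
  "iapvviqtxvm" → prefix "iap" already present; 8 new (v, v, i, q, t, x, v, m)
  "iaeipg" → prefix "ia" already present; 4 new (e, i, p, g)
  "elz" → prefix "el" already present; 1 new (z)
  "iapktivjk" → prefix "iapkt" already present; 4 new (i, v, j, k)
  "iapktounku" → prefix "iapkto" already present; 4 new (u, n, k, u)
  "iapvjh" → prefix "iapv" already present; 2 new (j, h)
  "iapvjwtq" → prefix "iapvj" already present; 3 new (w, t, q)
  "gr" → 2 new (g, r)
  "ialjrjunzfb" → prefix "ia" already present; 9 new (l, j, r, j, u, n, z, f, b)
  "iapvc" → prefix "iapv" already present; 1 new (c)
  "ioirwygty" → prefix "i" already present; 8 new (o, i, r, w, y, g, t, y)
  "iapktivmhc" → prefix "iapktiv" already present; 3 new (m, h, c)
  "iapktotpn" → prefix "iapktotpn" already present; 0 new (none)
  "iapktivjkl" → prefix "iapktivjk" already present; 1 new (l)
  "iapktotaa" → prefix "iapktot" already present; 2 new (a, a)
  "grsbldnh" → prefix "gr" already present; 6 new (s, b, l, d, n, h)
  "vk" → 2 new (v, k)
  "iaphn" → prefix "iap" already present; 2 new (h, n)
Total nodes = 11 + 9 + 8 + 4 + 1 + 4 + 4 + 2 + 3 + 2 + 9 + 1 + 8 + 3 + 0 + 1 + 2 + 6 + 2 + 2 = 82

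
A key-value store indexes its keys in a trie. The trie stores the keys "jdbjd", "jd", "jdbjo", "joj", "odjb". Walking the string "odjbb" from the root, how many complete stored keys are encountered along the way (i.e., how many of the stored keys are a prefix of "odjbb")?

Check each prefix of "odjbb" against the stored set — each match is an end-marker on the path.
Prefixes of the query that are stored words: "odjb"
Count: 1

1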